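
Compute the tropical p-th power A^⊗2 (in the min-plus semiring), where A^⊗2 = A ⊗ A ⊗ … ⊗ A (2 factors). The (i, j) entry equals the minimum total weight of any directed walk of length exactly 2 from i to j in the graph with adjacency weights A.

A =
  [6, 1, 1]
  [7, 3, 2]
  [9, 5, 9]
A^⊗2 =
  [8, 4, 3]
  [10, 6, 5]
  [12, 8, 7]

Each entry (A^⊗2)_ij equals the minimum over all length-2 walks i = v_0 → v_1 → … → v_2 = j of Σ_t A[v_t][v_{t+1}]. For example, for (i, j) = (0, 2) we minimise over 3 possible intermediate vertex sequences; the minimum is 3, attained along the walk 0 → 1 → 2.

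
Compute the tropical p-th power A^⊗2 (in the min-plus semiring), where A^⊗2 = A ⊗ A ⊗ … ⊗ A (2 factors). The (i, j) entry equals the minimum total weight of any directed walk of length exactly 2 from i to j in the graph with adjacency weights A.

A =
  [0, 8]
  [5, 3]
A^⊗2 =
  [0, 8]
  [5, 6]

Each entry (A^⊗2)_ij equals the minimum over all length-2 walks i = v_0 → v_1 → … → v_2 = j of Σ_t A[v_t][v_{t+1}]. For example, for (i, j) = (0, 1) we minimise over 2 possible intermediate vertex sequences; the minimum is 8, attained along the walk 0 → 0 → 1.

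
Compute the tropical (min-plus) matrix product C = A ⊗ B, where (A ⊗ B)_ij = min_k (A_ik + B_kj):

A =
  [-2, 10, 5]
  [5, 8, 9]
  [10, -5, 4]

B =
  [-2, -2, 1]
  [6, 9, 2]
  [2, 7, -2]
A ⊗ B =
  [-4, -4, -1]
  [3, 3, 6]
  [1, 4, -3]

Apply the min-plus product entry-by-entry:
  C[0][0] = min over k of (A[0][0] + B[0][0] = -2 + -2 = -4, A[0][1] + B[1][0] = 10 + 6 = 16, A[0][2] + B[2][0] = 5 + 2 = 7) = -4 (attained at k = 0)
  C[0][1] = min over k of (A[0][0] + B[0][1] = -2 + -2 = -4, A[0][1] + B[1][1] = 10 + 9 = 19, A[0][2] + B[2][1] = 5 + 7 = 12) = -4 (attained at k = 0)
  C[0][2] = min over k of (A[0][0] + B[0][2] = -2 + 1 = -1, A[0][1] + B[1][2] = 10 + 2 = 12, A[0][2] + B[2][2] = 5 + -2 = 3) = -1 (attained at k = 0)
  C[1][0] = min over k of (A[1][0] + B[0][0] = 5 + -2 = 3, A[1][1] + B[1][0] = 8 + 6 = 14, A[1][2] + B[2][0] = 9 + 2 = 11) = 3 (attained at k = 0)
  C[1][1] = min over k of (A[1][0] + B[0][1] = 5 + -2 = 3, A[1][1] + B[1][1] = 8 + 9 = 17, A[1][2] + B[2][1] = 9 + 7 = 16) = 3 (attained at k = 0)
  C[1][2] = min over k of (A[1][0] + B[0][2] = 5 + 1 = 6, A[1][1] + B[1][2] = 8 + 2 = 10, A[1][2] + B[2][2] = 9 + -2 = 7) = 6 (attained at k = 0)
  C[2][0] = min over k of (A[2][0] + B[0][0] = 10 + -2 = 8, A[2][1] + B[1][0] = -5 + 6 = 1, A[2][2] + B[2][0] = 4 + 2 = 6) = 1 (attained at k = 1)
  C[2][1] = min over k of (A[2][0] + B[0][1] = 10 + -2 = 8, A[2][1] + B[1][1] = -5 + 9 = 4, A[2][2] + B[2][1] = 4 + 7 = 11) = 4 (attained at k = 1)
  C[2][2] = min over k of (A[2][0] + B[0][2] = 10 + 1 = 11, A[2][1] + B[1][2] = -5 + 2 = -3, A[2][2] + B[2][2] = 4 + -2 = 2) = -3 (attained at k = 1)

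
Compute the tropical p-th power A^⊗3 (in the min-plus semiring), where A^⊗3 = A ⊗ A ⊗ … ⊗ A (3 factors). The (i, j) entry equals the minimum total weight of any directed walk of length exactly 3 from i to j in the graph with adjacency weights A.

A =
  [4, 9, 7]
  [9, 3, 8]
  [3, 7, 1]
A^⊗3 =
  [11, 15, 9]
  [12, 9, 10]
  [5, 9, 3]

Each entry (A^⊗3)_ij equals the minimum over all length-3 walks i = v_0 → v_1 → … → v_3 = j of Σ_t A[v_t][v_{t+1}]. For example, for (i, j) = (0, 2) we minimise over 9 possible intermediate vertex sequences; the minimum is 9, attained along the walk 0 → 2 → 2 → 2.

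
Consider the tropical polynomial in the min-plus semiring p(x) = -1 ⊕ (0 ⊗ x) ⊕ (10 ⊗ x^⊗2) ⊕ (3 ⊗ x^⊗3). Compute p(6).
p(6) = -1

A tropical monomial a ⊗ x^⊗i evaluates to a + i · x. Evaluating each term at x = 6:
  Term 0 contributes -1 + 0 · 6 = -1
  Term 1 contributes 0 + 1 · 6 = 6
  Term 2 contributes 10 + 2 · 6 = 22
  Term 3 contributes 3 + 3 · 6 = 21
p(6) = ⊕ of these = min[-1, 6, 22, 21] = -1.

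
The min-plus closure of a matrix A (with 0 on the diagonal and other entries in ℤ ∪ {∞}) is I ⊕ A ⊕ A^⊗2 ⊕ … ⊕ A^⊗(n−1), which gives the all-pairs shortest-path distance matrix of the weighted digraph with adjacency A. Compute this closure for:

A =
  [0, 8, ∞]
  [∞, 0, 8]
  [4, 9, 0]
Closure =
  [0, 8, 16]
  [12, 0, 8]
  [4, 9, 0]

This is the Floyd-Warshall all-pairs shortest-path computation. For each intermediate vertex k = 0, 1, …, 2, update dist[i][j] ← min(dist[i][j], dist[i][k] + dist[k][j]). The final matrix gives, for each (i, j), the minimum total weight of any directed path from i to j (possibly empty when i = j).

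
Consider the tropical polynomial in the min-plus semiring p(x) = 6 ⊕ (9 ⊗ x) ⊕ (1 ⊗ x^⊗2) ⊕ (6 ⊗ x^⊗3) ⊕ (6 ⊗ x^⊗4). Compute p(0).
p(0) = 1

A tropical monomial a ⊗ x^⊗i evaluates to a + i · x. Evaluating each term at x = 0:
  Term 0 contributes 6 + 0 · 0 = 6
  Term 1 contributes 9 + 1 · 0 = 9
  Term 2 contributes 1 + 2 · 0 = 1
  Term 3 contributes 6 + 3 · 0 = 6
  Term 4 contributes 6 + 4 · 0 = 6
p(0) = ⊕ of these = min[6, 9, 1, 6, 6] = 1.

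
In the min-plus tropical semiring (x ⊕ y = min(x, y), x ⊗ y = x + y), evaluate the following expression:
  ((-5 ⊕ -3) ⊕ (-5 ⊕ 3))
((-5 ⊕ -3) ⊕ (-5 ⊕ 3)) = -5

Expand innermost to outermost. Recall ⊕ takes the minimum of its arguments and ⊗ takes their sum. Working out the expression ((-5 ⊕ -3) ⊕ (-5 ⊕ 3)) gives -5.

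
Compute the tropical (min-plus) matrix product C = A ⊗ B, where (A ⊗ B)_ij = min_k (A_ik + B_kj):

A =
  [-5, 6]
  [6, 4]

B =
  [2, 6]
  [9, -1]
A ⊗ B =
  [-3, 1]
  [8, 3]

Apply the min-plus product entry-by-entry:
  C[0][0] = min over k of (A[0][0] + B[0][0] = -5 + 2 = -3, A[0][1] + B[1][0] = 6 + 9 = 15) = -3 (attained at k = 0)
  C[0][1] = min over k of (A[0][0] + B[0][1] = -5 + 6 = 1, A[0][1] + B[1][1] = 6 + -1 = 5) = 1 (attained at k = 0)
  C[1][0] = min over k of (A[1][0] + B[0][0] = 6 + 2 = 8, A[1][1] + B[1][0] = 4 + 9 = 13) = 8 (attained at k = 0)
  C[1][1] = min over k of (A[1][0] + B[0][1] = 6 + 6 = 12, A[1][1] + B[1][1] = 4 + -1 = 3) = 3 (attained at k = 1)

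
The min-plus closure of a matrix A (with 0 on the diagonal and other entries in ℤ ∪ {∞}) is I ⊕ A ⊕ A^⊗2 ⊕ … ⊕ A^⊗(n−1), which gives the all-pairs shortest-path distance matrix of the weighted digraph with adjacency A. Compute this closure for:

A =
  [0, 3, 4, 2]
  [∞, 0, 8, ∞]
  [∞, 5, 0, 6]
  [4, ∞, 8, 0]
Closure =
  [0, 3, 4, 2]
  [18, 0, 8, 14]
  [10, 5, 0, 6]
  [4, 7, 8, 0]

This is the Floyd-Warshall all-pairs shortest-path computation. For each intermediate vertex k = 0, 1, …, 3, update dist[i][j] ← min(dist[i][j], dist[i][k] + dist[k][j]). The final matrix gives, for each (i, j), the minimum total weight of any directed path from i to j (possibly empty when i = j).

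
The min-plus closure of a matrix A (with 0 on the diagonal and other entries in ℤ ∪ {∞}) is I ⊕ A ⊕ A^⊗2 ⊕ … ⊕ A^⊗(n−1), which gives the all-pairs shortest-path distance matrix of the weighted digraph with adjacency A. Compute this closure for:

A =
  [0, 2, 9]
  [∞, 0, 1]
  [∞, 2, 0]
Closure =
  [0, 2, 3]
  [∞, 0, 1]
  [∞, 2, 0]

This is the Floyd-Warshall all-pairs shortest-path computation. For each intermediate vertex k = 0, 1, …, 2, update dist[i][j] ← min(dist[i][j], dist[i][k] + dist[k][j]). The final matrix gives, for each (i, j), the minimum total weight of any directed path from i to j (possibly empty when i = j).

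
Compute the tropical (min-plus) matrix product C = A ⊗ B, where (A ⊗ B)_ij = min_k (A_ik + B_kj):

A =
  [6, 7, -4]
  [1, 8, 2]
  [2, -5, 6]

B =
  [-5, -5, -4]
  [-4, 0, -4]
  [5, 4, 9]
A ⊗ B =
  [1, 0, 2]
  [-4, -4, -3]
  [-9, -5, -9]

Apply the min-plus product entry-by-entry:
  C[0][0] = min over k of (A[0][0] + B[0][0] = 6 + -5 = 1, A[0][1] + B[1][0] = 7 + -4 = 3, A[0][2] + B[2][0] = -4 + 5 = 1) = 1 (attained at k = 0)
  C[0][1] = min over k of (A[0][0] + B[0][1] = 6 + -5 = 1, A[0][1] + B[1][1] = 7 + 0 = 7, A[0][2] + B[2][1] = -4 + 4 = 0) = 0 (attained at k = 2)
  C[0][2] = min over k of (A[0][0] + B[0][2] = 6 + -4 = 2, A[0][1] + B[1][2] = 7 + -4 = 3, A[0][2] + B[2][2] = -4 + 9 = 5) = 2 (attained at k = 0)
  C[1][0] = min over k of (A[1][0] + B[0][0] = 1 + -5 = -4, A[1][1] + B[1][0] = 8 + -4 = 4, A[1][2] + B[2][0] = 2 + 5 = 7) = -4 (attained at k = 0)
  C[1][1] = min over k of (A[1][0] + B[0][1] = 1 + -5 = -4, A[1][1] + B[1][1] = 8 + 0 = 8, A[1][2] + B[2][1] = 2 + 4 = 6) = -4 (attained at k = 0)
  C[1][2] = min over k of (A[1][0] + B[0][2] = 1 + -4 = -3, A[1][1] + B[1][2] = 8 + -4 = 4, A[1][2] + B[2][2] = 2 + 9 = 11) = -3 (attained at k = 0)
  C[2][0] = min over k of (A[2][0] + B[0][0] = 2 + -5 = -3, A[2][1] + B[1][0] = -5 + -4 = -9, A[2][2] + B[2][0] = 6 + 5 = 11) = -9 (attained at k = 1)
  C[2][1] = min over k of (A[2][0] + B[0][1] = 2 + -5 = -3, A[2][1] + B[1][1] = -5 + 0 = -5, A[2][2] + B[2][1] = 6 + 4 = 10) = -5 (attained at k = 1)
  C[2][2] = min over k of (A[2][0] + B[0][2] = 2 + -4 = -2, A[2][1] + B[1][2] = -5 + -4 = -9, A[2][2] + B[2][2] = 6 + 9 = 15) = -9 (attained at k = 1)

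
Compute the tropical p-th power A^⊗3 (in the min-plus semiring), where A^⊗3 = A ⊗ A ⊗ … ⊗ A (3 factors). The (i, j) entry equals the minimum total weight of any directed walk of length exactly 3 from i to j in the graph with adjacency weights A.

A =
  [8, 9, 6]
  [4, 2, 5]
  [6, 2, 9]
A^⊗3 =
  [12, 10, 13]
  [8, 6, 9]
  [8, 6, 9]

Each entry (A^⊗3)_ij equals the minimum over all length-3 walks i = v_0 → v_1 → … → v_3 = j of Σ_t A[v_t][v_{t+1}]. For example, for (i, j) = (0, 2) we minimise over 9 possible intermediate vertex sequences; the minimum is 13, attained along the walk 0 → 2 → 1 → 2.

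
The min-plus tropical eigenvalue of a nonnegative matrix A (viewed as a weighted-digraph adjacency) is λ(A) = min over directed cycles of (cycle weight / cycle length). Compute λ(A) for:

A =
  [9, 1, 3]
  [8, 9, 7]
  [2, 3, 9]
λ(A) = 5/2

Enumerate directed cycles and compute their means (weight / length). Sample:
  cycle 0 → 0: weight = 9, length = 1, mean = 9/1 ≈ 9.000
  cycle 1 → 1: weight = 9, length = 1, mean = 9/1 ≈ 9.000
  cycle 2 → 2: weight = 9, length = 1, mean = 9/1 ≈ 9.000
  cycle 0 → 1 → 0: weight = 9, length = 2, mean = 9/2 ≈ 4.500
  cycle 0 → 2 → 0: weight = 5, length = 2, mean = 5/2 ≈ 2.500
  cycle 1 → 0 → 1: weight = 9, length = 2, mean = 9/2 ≈ 4.500
Minimum mean = 2.500, attained e.g. along the cycle 0 → 2 → 0 with weight 5 and length 2. So λ(A) = 5/2 = 5/2.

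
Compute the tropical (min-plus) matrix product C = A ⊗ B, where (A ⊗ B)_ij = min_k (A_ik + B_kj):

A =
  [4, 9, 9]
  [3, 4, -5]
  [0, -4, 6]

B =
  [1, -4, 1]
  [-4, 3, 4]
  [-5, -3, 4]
A ⊗ B =
  [4, 0, 5]
  [-10, -8, -1]
  [-8, -4, 0]

Apply the min-plus product entry-by-entry:
  C[0][0] = min over k of (A[0][0] + B[0][0] = 4 + 1 = 5, A[0][1] + B[1][0] = 9 + -4 = 5, A[0][2] + B[2][0] = 9 + -5 = 4) = 4 (attained at k = 2)
  C[0][1] = min over k of (A[0][0] + B[0][1] = 4 + -4 = 0, A[0][1] + B[1][1] = 9 + 3 = 12, A[0][2] + B[2][1] = 9 + -3 = 6) = 0 (attained at k = 0)
  C[0][2] = min over k of (A[0][0] + B[0][2] = 4 + 1 = 5, A[0][1] + B[1][2] = 9 + 4 = 13, A[0][2] + B[2][2] = 9 + 4 = 13) = 5 (attained at k = 0)
  C[1][0] = min over k of (A[1][0] + B[0][0] = 3 + 1 = 4, A[1][1] + B[1][0] = 4 + -4 = 0, A[1][2] + B[2][0] = -5 + -5 = -10) = -10 (attained at k = 2)
  C[1][1] = min over k of (A[1][0] + B[0][1] = 3 + -4 = -1, A[1][1] + B[1][1] = 4 + 3 = 7, A[1][2] + B[2][1] = -5 + -3 = -8) = -8 (attained at k = 2)
  C[1][2] = min over k of (A[1][0] + B[0][2] = 3 + 1 = 4, A[1][1] + B[1][2] = 4 + 4 = 8, A[1][2] + B[2][2] = -5 + 4 = -1) = -1 (attained at k = 2)
  C[2][0] = min over k of (A[2][0] + B[0][0] = 0 + 1 = 1, A[2][1] + B[1][0] = -4 + -4 = -8, A[2][2] + B[2][0] = 6 + -5 = 1) = -8 (attained at k = 1)
  C[2][1] = min over k of (A[2][0] + B[0][1] = 0 + -4 = -4, A[2][1] + B[1][1] = -4 + 3 = -1, A[2][2] + B[2][1] = 6 + -3 = 3) = -4 (attained at k = 0)
  C[2][2] = min over k of (A[2][0] + B[0][2] = 0 + 1 = 1, A[2][1] + B[1][2] = -4 + 4 = 0, A[2][2] + B[2][2] = 6 + 4 = 10) = 0 (attained at k = 1)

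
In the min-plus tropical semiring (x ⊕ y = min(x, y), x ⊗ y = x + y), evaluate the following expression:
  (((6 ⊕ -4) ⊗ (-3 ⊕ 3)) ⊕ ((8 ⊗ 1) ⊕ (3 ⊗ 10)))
(((6 ⊕ -4) ⊗ (-3 ⊕ 3)) ⊕ ((8 ⊗ 1) ⊕ (3 ⊗ 10))) = -7

Expand innermost to outermost. Recall ⊕ takes the minimum of its arguments and ⊗ takes their sum. Working out the expression (((6 ⊕ -4) ⊗ (-3 ⊕ 3)) ⊕ ((8 ⊗ 1) ⊕ (3 ⊗ 10))) gives -7.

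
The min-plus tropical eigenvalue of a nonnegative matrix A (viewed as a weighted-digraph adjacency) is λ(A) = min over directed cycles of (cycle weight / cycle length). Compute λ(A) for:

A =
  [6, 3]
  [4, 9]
λ(A) = 7/2

Enumerate directed cycles and compute their means (weight / length). Sample:
  cycle 0 → 0: weight = 6, length = 1, mean = 6/1 ≈ 6.000
  cycle 1 → 1: weight = 9, length = 1, mean = 9/1 ≈ 9.000
  cycle 0 → 1 → 0: weight = 7, length = 2, mean = 7/2 ≈ 3.500
  cycle 1 → 0 → 1: weight = 7, length = 2, mean = 7/2 ≈ 3.500
Minimum mean = 3.500, attained e.g. along the cycle 0 → 1 → 0 with weight 7 and length 2. So λ(A) = 7/2 = 7/2.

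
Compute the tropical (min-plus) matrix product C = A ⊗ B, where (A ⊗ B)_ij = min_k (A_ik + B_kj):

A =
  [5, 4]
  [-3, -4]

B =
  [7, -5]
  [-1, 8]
A ⊗ B =
  [3, 0]
  [-5, -8]

Apply the min-plus product entry-by-entry:
  C[0][0] = min over k of (A[0][0] + B[0][0] = 5 + 7 = 12, A[0][1] + B[1][0] = 4 + -1 = 3) = 3 (attained at k = 1)
  C[0][1] = min over k of (A[0][0] + B[0][1] = 5 + -5 = 0, A[0][1] + B[1][1] = 4 + 8 = 12) = 0 (attained at k = 0)
  C[1][0] = min over k of (A[1][0] + B[0][0] = -3 + 7 = 4, A[1][1] + B[1][0] = -4 + -1 = -5) = -5 (attained at k = 1)
  C[1][1] = min over k of (A[1][0] + B[0][1] = -3 + -5 = -8, A[1][1] + B[1][1] = -4 + 8 = 4) = -8 (attained at k = 0)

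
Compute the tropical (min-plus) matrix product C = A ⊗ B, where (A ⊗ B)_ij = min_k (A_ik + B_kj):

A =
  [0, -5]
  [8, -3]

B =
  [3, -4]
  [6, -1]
A ⊗ B =
  [1, -6]
  [3, -4]

Apply the min-plus product entry-by-entry:
  C[0][0] = min over k of (A[0][0] + B[0][0] = 0 + 3 = 3, A[0][1] + B[1][0] = -5 + 6 = 1) = 1 (attained at k = 1)
  C[0][1] = min over k of (A[0][0] + B[0][1] = 0 + -4 = -4, A[0][1] + B[1][1] = -5 + -1 = -6) = -6 (attained at k = 1)
  C[1][0] = min over k of (A[1][0] + B[0][0] = 8 + 3 = 11, A[1][1] + B[1][0] = -3 + 6 = 3) = 3 (attained at k = 1)
  C[1][1] = min over k of (A[1][0] + B[0][1] = 8 + -4 = 4, A[1][1] + B[1][1] = -3 + -1 = -4) = -4 (attained at k = 1)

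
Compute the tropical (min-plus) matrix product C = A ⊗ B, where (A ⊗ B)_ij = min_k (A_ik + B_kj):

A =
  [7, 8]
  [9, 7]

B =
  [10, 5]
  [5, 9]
A ⊗ B =
  [13, 12]
  [12, 14]

Apply the min-plus product entry-by-entry:
  C[0][0] = min over k of (A[0][0] + B[0][0] = 7 + 10 = 17, A[0][1] + B[1][0] = 8 + 5 = 13) = 13 (attained at k = 1)
  C[0][1] = min over k of (A[0][0] + B[0][1] = 7 + 5 = 12, A[0][1] + B[1][1] = 8 + 9 = 17) = 12 (attained at k = 0)
  C[1][0] = min over k of (A[1][0] + B[0][0] = 9 + 10 = 19, A[1][1] + B[1][0] = 7 + 5 = 12) = 12 (attained at k = 1)
  C[1][1] = min over k of (A[1][0] + B[0][1] = 9 + 5 = 14, A[1][1] + B[1][1] = 7 + 9 = 16) = 14 (attained at k = 0)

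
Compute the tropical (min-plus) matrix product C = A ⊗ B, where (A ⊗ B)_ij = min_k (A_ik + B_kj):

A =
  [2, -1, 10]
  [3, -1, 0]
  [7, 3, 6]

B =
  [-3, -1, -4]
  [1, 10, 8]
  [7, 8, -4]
A ⊗ B =
  [-1, 1, -2]
  [0, 2, -4]
  [4, 6, 2]

Apply the min-plus product entry-by-entry:
  C[0][0] = min over k of (A[0][0] + B[0][0] = 2 + -3 = -1, A[0][1] + B[1][0] = -1 + 1 = 0, A[0][2] + B[2][0] = 10 + 7 = 17) = -1 (attained at k = 0)
  C[0][1] = min over k of (A[0][0] + B[0][1] = 2 + -1 = 1, A[0][1] + B[1][1] = -1 + 10 = 9, A[0][2] + B[2][1] = 10 + 8 = 18) = 1 (attained at k = 0)
  C[0][2] = min over k of (A[0][0] + B[0][2] = 2 + -4 = -2, A[0][1] + B[1][2] = -1 + 8 = 7, A[0][2] + B[2][2] = 10 + -4 = 6) = -2 (attained at k = 0)
  C[1][0] = min over k of (A[1][0] + B[0][0] = 3 + -3 = 0, A[1][1] + B[1][0] = -1 + 1 = 0, A[1][2] + B[2][0] = 0 + 7 = 7) = 0 (attained at k = 0)
  C[1][1] = min over k of (A[1][0] + B[0][1] = 3 + -1 = 2, A[1][1] + B[1][1] = -1 + 10 = 9, A[1][2] + B[2][1] = 0 + 8 = 8) = 2 (attained at k = 0)
  C[1][2] = min over k of (A[1][0] + B[0][2] = 3 + -4 = -1, A[1][1] + B[1][2] = -1 + 8 = 7, A[1][2] + B[2][2] = 0 + -4 = -4) = -4 (attained at k = 2)
  C[2][0] = min over k of (A[2][0] + B[0][0] = 7 + -3 = 4, A[2][1] + B[1][0] = 3 + 1 = 4, A[2][2] + B[2][0] = 6 + 7 = 13) = 4 (attained at k = 0)
  C[2][1] = min over k of (A[2][0] + B[0][1] = 7 + -1 = 6, A[2][1] + B[1][1] = 3 + 10 = 13, A[2][2] + B[2][1] = 6 + 8 = 14) = 6 (attained at k = 0)
  C[2][2] = min over k of (A[2][0] + B[0][2] = 7 + -4 = 3, A[2][1] + B[1][2] = 3 + 8 = 11, A[2][2] + B[2][2] = 6 + -4 = 2) = 2 (attained at k = 2)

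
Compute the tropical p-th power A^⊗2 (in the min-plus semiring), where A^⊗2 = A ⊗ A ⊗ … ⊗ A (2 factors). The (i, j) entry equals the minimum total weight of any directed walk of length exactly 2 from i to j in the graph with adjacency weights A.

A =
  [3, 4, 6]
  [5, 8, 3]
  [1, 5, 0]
A^⊗2 =
  [6, 7, 6]
  [4, 8, 3]
  [1, 5, 0]

Each entry (A^⊗2)_ij equals the minimum over all length-2 walks i = v_0 → v_1 → … → v_2 = j of Σ_t A[v_t][v_{t+1}]. For example, for (i, j) = (0, 2) we minimise over 3 possible intermediate vertex sequences; the minimum is 6, attained along the walk 0 → 2 → 2.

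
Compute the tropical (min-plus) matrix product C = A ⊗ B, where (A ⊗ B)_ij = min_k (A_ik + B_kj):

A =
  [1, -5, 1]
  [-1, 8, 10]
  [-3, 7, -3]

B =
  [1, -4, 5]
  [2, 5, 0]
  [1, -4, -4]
A ⊗ B =
  [-3, -3, -5]
  [0, -5, 4]
  [-2, -7, -7]

Apply the min-plus product entry-by-entry:
  C[0][0] = min over k of (A[0][0] + B[0][0] = 1 + 1 = 2, A[0][1] + B[1][0] = -5 + 2 = -3, A[0][2] + B[2][0] = 1 + 1 = 2) = -3 (attained at k = 1)
  C[0][1] = min over k of (A[0][0] + B[0][1] = 1 + -4 = -3, A[0][1] + B[1][1] = -5 + 5 = 0, A[0][2] + B[2][1] = 1 + -4 = -3) = -3 (attained at k = 0)
  C[0][2] = min over k of (A[0][0] + B[0][2] = 1 + 5 = 6, A[0][1] + B[1][2] = -5 + 0 = -5, A[0][2] + B[2][2] = 1 + -4 = -3) = -5 (attained at k = 1)
  C[1][0] = min over k of (A[1][0] + B[0][0] = -1 + 1 = 0, A[1][1] + B[1][0] = 8 + 2 = 10, A[1][2] + B[2][0] = 10 + 1 = 11) = 0 (attained at k = 0)
  C[1][1] = min over k of (A[1][0] + B[0][1] = -1 + -4 = -5, A[1][1] + B[1][1] = 8 + 5 = 13, A[1][2] + B[2][1] = 10 + -4 = 6) = -5 (attained at k = 0)
  C[1][2] = min over k of (A[1][0] + B[0][2] = -1 + 5 = 4, A[1][1] + B[1][2] = 8 + 0 = 8, A[1][2] + B[2][2] = 10 + -4 = 6) = 4 (attained at k = 0)
  C[2][0] = min over k of (A[2][0] + B[0][0] = -3 + 1 = -2, A[2][1] + B[1][0] = 7 + 2 = 9, A[2][2] + B[2][0] = -3 + 1 = -2) = -2 (attained at k = 0)
  C[2][1] = min over k of (A[2][0] + B[0][1] = -3 + -4 = -7, A[2][1] + B[1][1] = 7 + 5 = 12, A[2][2] + B[2][1] = -3 + -4 = -7) = -7 (attained at k = 0)
  C[2][2] = min over k of (A[2][0] + B[0][2] = -3 + 5 = 2, A[2][1] + B[1][2] = 7 + 0 = 7, A[2][2] + B[2][2] = -3 + -4 = -7) = -7 (attained at k = 2)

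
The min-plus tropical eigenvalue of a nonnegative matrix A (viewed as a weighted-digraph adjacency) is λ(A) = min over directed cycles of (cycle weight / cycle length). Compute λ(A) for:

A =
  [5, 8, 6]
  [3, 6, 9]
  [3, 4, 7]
λ(A) = 13/3

Enumerate directed cycles and compute their means (weight / length). Sample:
  cycle 0 → 0: weight = 5, length = 1, mean = 5/1 ≈ 5.000
  cycle 1 → 1: weight = 6, length = 1, mean = 6/1 ≈ 6.000
  cycle 2 → 2: weight = 7, length = 1, mean = 7/1 ≈ 7.000
  cycle 0 → 1 → 0: weight = 11, length = 2, mean = 11/2 ≈ 5.500
  cycle 0 → 2 → 0: weight = 9, length = 2, mean = 9/2 ≈ 4.500
  cycle 1 → 0 → 1: weight = 11, length = 2, mean = 11/2 ≈ 5.500
Minimum mean = 4.333, attained e.g. along the cycle 0 → 2 → 1 → 0 with weight 13 and length 3. So λ(A) = 13/3 = 13/3.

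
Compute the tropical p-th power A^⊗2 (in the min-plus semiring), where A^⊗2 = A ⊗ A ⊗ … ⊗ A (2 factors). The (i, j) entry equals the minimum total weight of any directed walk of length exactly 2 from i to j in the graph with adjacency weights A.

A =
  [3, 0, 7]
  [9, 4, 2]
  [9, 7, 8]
A^⊗2 =
  [6, 3, 2]
  [11, 8, 6]
  [12, 9, 9]

Each entry (A^⊗2)_ij equals the minimum over all length-2 walks i = v_0 → v_1 → … → v_2 = j of Σ_t A[v_t][v_{t+1}]. For example, for (i, j) = (0, 2) we minimise over 3 possible intermediate vertex sequences; the minimum is 2, attained along the walk 0 → 1 → 2.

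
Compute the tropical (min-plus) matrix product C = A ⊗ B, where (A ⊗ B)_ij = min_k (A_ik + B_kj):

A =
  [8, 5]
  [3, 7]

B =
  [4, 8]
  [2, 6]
A ⊗ B =
  [7, 11]
  [7, 11]

Apply the min-plus product entry-by-entry:
  C[0][0] = min over k of (A[0][0] + B[0][0] = 8 + 4 = 12, A[0][1] + B[1][0] = 5 + 2 = 7) = 7 (attained at k = 1)
  C[0][1] = min over k of (A[0][0] + B[0][1] = 8 + 8 = 16, A[0][1] + B[1][1] = 5 + 6 = 11) = 11 (attained at k = 1)
  C[1][0] = min over k of (A[1][0] + B[0][0] = 3 + 4 = 7, A[1][1] + B[1][0] = 7 + 2 = 9) = 7 (attained at k = 0)
  C[1][1] = min over k of (A[1][0] + B[0][1] = 3 + 8 = 11, A[1][1] + B[1][1] = 7 + 6 = 13) = 11 (attained at k = 0)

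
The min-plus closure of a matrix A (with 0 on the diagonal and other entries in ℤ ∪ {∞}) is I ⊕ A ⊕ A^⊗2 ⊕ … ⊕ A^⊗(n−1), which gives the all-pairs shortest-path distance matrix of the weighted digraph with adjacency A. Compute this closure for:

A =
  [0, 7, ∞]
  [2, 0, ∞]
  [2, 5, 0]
Closure =
  [0, 7, ∞]
  [2, 0, ∞]
  [2, 5, 0]

This is the Floyd-Warshall all-pairs shortest-path computation. For each intermediate vertex k = 0, 1, …, 2, update dist[i][j] ← min(dist[i][j], dist[i][k] + dist[k][j]). The final matrix gives, for each (i, j), the minimum total weight of any directed path from i to j (possibly empty when i = j).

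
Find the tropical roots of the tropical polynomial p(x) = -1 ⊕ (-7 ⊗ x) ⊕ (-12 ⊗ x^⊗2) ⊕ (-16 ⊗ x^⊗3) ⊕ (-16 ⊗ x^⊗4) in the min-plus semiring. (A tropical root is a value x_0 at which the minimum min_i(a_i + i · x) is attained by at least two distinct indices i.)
Roots: {0, 4, 5, 6}

Each tropical root is a break point of the lower envelope of the lines y = a_i + i · x (there are 5 lines, with slopes 0, 1, ..., 4). Only the lines that attain the minimum somewhere contribute to roots; other lines are dominated. Here the surviving (envelope) indices are i = 4, i = 3, i = 2, i = 1, i = 0.
Intersections between consecutive envelope lines give the roots: for adjacent envelope indices i < j the intersection is x = (a_i − a_j) / (j − i). Reading off the sorted break points: {0, 4, 5, 6}.
Verification: at each break x_0, at least two indices attain the minimum of min_i(a_i + i · x_0).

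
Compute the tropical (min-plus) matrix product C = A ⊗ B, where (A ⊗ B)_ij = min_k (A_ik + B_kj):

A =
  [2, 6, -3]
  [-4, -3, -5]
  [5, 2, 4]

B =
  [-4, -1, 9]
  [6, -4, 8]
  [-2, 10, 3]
A ⊗ B =
  [-5, 1, 0]
  [-8, -7, -2]
  [1, -2, 7]

Apply the min-plus product entry-by-entry:
  C[0][0] = min over k of (A[0][0] + B[0][0] = 2 + -4 = -2, A[0][1] + B[1][0] = 6 + 6 = 12, A[0][2] + B[2][0] = -3 + -2 = -5) = -5 (attained at k = 2)
  C[0][1] = min over k of (A[0][0] + B[0][1] = 2 + -1 = 1, A[0][1] + B[1][1] = 6 + -4 = 2, A[0][2] + B[2][1] = -3 + 10 = 7) = 1 (attained at k = 0)
  C[0][2] = min over k of (A[0][0] + B[0][2] = 2 + 9 = 11, A[0][1] + B[1][2] = 6 + 8 = 14, A[0][2] + B[2][2] = -3 + 3 = 0) = 0 (attained at k = 2)
  C[1][0] = min over k of (A[1][0] + B[0][0] = -4 + -4 = -8, A[1][1] + B[1][0] = -3 + 6 = 3, A[1][2] + B[2][0] = -5 + -2 = -7) = -8 (attained at k = 0)
  C[1][1] = min over k of (A[1][0] + B[0][1] = -4 + -1 = -5, A[1][1] + B[1][1] = -3 + -4 = -7, A[1][2] + B[2][1] = -5 + 10 = 5) = -7 (attained at k = 1)
  C[1][2] = min over k of (A[1][0] + B[0][2] = -4 + 9 = 5, A[1][1] + B[1][2] = -3 + 8 = 5, A[1][2] + B[2][2] = -5 + 3 = -2) = -2 (attained at k = 2)
  C[2][0] = min over k of (A[2][0] + B[0][0] = 5 + -4 = 1, A[2][1] + B[1][0] = 2 + 6 = 8, A[2][2] + B[2][0] = 4 + -2 = 2) = 1 (attained at k = 0)
  C[2][1] = min over k of (A[2][0] + B[0][1] = 5 + -1 = 4, A[2][1] + B[1][1] = 2 + -4 = -2, A[2][2] + B[2][1] = 4 + 10 = 14) = -2 (attained at k = 1)
  C[2][2] = min over k of (A[2][0] + B[0][2] = 5 + 9 = 14, A[2][1] + B[1][2] = 2 + 8 = 10, A[2][2] + B[2][2] = 4 + 3 = 7) = 7 (attained at k = 2)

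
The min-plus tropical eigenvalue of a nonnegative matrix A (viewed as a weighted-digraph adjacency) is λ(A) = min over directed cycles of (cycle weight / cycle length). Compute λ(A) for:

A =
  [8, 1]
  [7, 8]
λ(A) = 4

Enumerate directed cycles and compute their means (weight / length). Sample:
  cycle 0 → 0: weight = 8, length = 1, mean = 8/1 ≈ 8.000
  cycle 1 → 1: weight = 8, length = 1, mean = 8/1 ≈ 8.000
  cycle 0 → 1 → 0: weight = 8, length = 2, mean = 8/2 ≈ 4.000
  cycle 1 → 0 → 1: weight = 8, length = 2, mean = 8/2 ≈ 4.000
Minimum mean = 4.000, attained e.g. along the cycle 0 → 1 → 0 with weight 8 and length 2. So λ(A) = 8/2 = 4.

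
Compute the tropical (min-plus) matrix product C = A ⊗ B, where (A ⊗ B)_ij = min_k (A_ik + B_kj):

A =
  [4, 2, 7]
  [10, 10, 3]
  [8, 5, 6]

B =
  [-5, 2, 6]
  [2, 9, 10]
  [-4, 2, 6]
A ⊗ B =
  [-1, 6, 10]
  [-1, 5, 9]
  [2, 8, 12]

Apply the min-plus product entry-by-entry:
  C[0][0] = min over k of (A[0][0] + B[0][0] = 4 + -5 = -1, A[0][1] + B[1][0] = 2 + 2 = 4, A[0][2] + B[2][0] = 7 + -4 = 3) = -1 (attained at k = 0)
  C[0][1] = min over k of (A[0][0] + B[0][1] = 4 + 2 = 6, A[0][1] + B[1][1] = 2 + 9 = 11, A[0][2] + B[2][1] = 7 + 2 = 9) = 6 (attained at k = 0)
  C[0][2] = min over k of (A[0][0] + B[0][2] = 4 + 6 = 10, A[0][1] + B[1][2] = 2 + 10 = 12, A[0][2] + B[2][2] = 7 + 6 = 13) = 10 (attained at k = 0)
  C[1][0] = min over k of (A[1][0] + B[0][0] = 10 + -5 = 5, A[1][1] + B[1][0] = 10 + 2 = 12, A[1][2] + B[2][0] = 3 + -4 = -1) = -1 (attained at k = 2)
  C[1][1] = min over k of (A[1][0] + B[0][1] = 10 + 2 = 12, A[1][1] + B[1][1] = 10 + 9 = 19, A[1][2] + B[2][1] = 3 + 2 = 5) = 5 (attained at k = 2)
  C[1][2] = min over k of (A[1][0] + B[0][2] = 10 + 6 = 16, A[1][1] + B[1][2] = 10 + 10 = 20, A[1][2] + B[2][2] = 3 + 6 = 9) = 9 (attained at k = 2)
  C[2][0] = min over k of (A[2][0] + B[0][0] = 8 + -5 = 3, A[2][1] + B[1][0] = 5 + 2 = 7, A[2][2] + B[2][0] = 6 + -4 = 2) = 2 (attained at k = 2)
  C[2][1] = min over k of (A[2][0] + B[0][1] = 8 + 2 = 10, A[2][1] + B[1][1] = 5 + 9 = 14, A[2][2] + B[2][1] = 6 + 2 = 8) = 8 (attained at k = 2)
  C[2][2] = min over k of (A[2][0] + B[0][2] = 8 + 6 = 14, A[2][1] + B[1][2] = 5 + 10 = 15, A[2][2] + B[2][2] = 6 + 6 = 12) = 12 (attained at k = 2)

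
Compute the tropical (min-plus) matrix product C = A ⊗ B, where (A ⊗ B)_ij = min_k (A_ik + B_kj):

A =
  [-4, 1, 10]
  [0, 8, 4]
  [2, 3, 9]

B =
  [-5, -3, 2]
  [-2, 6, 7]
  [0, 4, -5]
A ⊗ B =
  [-9, -7, -2]
  [-5, -3, -1]
  [-3, -1, 4]

Apply the min-plus product entry-by-entry:
  C[0][0] = min over k of (A[0][0] + B[0][0] = -4 + -5 = -9, A[0][1] + B[1][0] = 1 + -2 = -1, A[0][2] + B[2][0] = 10 + 0 = 10) = -9 (attained at k = 0)
  C[0][1] = min over k of (A[0][0] + B[0][1] = -4 + -3 = -7, A[0][1] + B[1][1] = 1 + 6 = 7, A[0][2] + B[2][1] = 10 + 4 = 14) = -7 (attained at k = 0)
  C[0][2] = min over k of (A[0][0] + B[0][2] = -4 + 2 = -2, A[0][1] + B[1][2] = 1 + 7 = 8, A[0][2] + B[2][2] = 10 + -5 = 5) = -2 (attained at k = 0)
  C[1][0] = min over k of (A[1][0] + B[0][0] = 0 + -5 = -5, A[1][1] + B[1][0] = 8 + -2 = 6, A[1][2] + B[2][0] = 4 + 0 = 4) = -5 (attained at k = 0)
  C[1][1] = min over k of (A[1][0] + B[0][1] = 0 + -3 = -3, A[1][1] + B[1][1] = 8 + 6 = 14, A[1][2] + B[2][1] = 4 + 4 = 8) = -3 (attained at k = 0)
  C[1][2] = min over k of (A[1][0] + B[0][2] = 0 + 2 = 2, A[1][1] + B[1][2] = 8 + 7 = 15, A[1][2] + B[2][2] = 4 + -5 = -1) = -1 (attained at k = 2)
  C[2][0] = min over k of (A[2][0] + B[0][0] = 2 + -5 = -3, A[2][1] + B[1][0] = 3 + -2 = 1, A[2][2] + B[2][0] = 9 + 0 = 9) = -3 (attained at k = 0)
  C[2][1] = min over k of (A[2][0] + B[0][1] = 2 + -3 = -1, A[2][1] + B[1][1] = 3 + 6 = 9, A[2][2] + B[2][1] = 9 + 4 = 13) = -1 (attained at k = 0)
  C[2][2] = min over k of (A[2][0] + B[0][2] = 2 + 2 = 4, A[2][1] + B[1][2] = 3 + 7 = 10, A[2][2] + B[2][2] = 9 + -5 = 4) = 4 (attained at k = 0)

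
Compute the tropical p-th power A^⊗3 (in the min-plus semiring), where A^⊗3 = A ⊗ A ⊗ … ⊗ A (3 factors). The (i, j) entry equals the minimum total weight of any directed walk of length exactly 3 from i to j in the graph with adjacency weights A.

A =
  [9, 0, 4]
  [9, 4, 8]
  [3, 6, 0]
A^⊗3 =
  [7, 7, 4]
  [11, 11, 8]
  [3, 3, 0]

Each entry (A^⊗3)_ij equals the minimum over all length-3 walks i = v_0 → v_1 → … → v_3 = j of Σ_t A[v_t][v_{t+1}]. For example, for (i, j) = (0, 2) we minimise over 9 possible intermediate vertex sequences; the minimum is 4, attained along the walk 0 → 2 → 2 → 2.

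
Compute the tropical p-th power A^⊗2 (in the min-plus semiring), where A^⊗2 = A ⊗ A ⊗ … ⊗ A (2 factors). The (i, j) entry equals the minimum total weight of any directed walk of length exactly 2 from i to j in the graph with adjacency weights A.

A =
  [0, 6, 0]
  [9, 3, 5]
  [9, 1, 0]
A^⊗2 =
  [0, 1, 0]
  [9, 6, 5]
  [9, 1, 0]

Each entry (A^⊗2)_ij equals the minimum over all length-2 walks i = v_0 → v_1 → … → v_2 = j of Σ_t A[v_t][v_{t+1}]. For example, for (i, j) = (0, 2) we minimise over 3 possible intermediate vertex sequences; the minimum is 0, attained along the walk 0 → 0 → 2.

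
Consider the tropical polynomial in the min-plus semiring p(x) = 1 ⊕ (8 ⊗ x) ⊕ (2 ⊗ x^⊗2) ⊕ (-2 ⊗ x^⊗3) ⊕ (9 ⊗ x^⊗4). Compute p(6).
p(6) = 1

A tropical monomial a ⊗ x^⊗i evaluates to a + i · x. Evaluating each term at x = 6:
  Term 0 contributes 1 + 0 · 6 = 1
  Term 1 contributes 8 + 1 · 6 = 14
  Term 2 contributes 2 + 2 · 6 = 14
  Term 3 contributes -2 + 3 · 6 = 16
  Term 4 contributes 9 + 4 · 6 = 33
p(6) = ⊕ of these = min[1, 14, 14, 16, 33] = 1.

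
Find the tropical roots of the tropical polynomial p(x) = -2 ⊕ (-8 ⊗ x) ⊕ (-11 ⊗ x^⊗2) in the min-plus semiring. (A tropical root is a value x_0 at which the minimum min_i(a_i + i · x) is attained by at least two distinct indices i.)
Roots: {3, 6}

Each tropical root is a break point of the lower envelope of the lines y = a_i + i · x (there are 3 lines, with slopes 0, 1, ..., 2). Only the lines that attain the minimum somewhere contribute to roots; other lines are dominated. Here the surviving (envelope) indices are i = 2, i = 1, i = 0.
Intersections between consecutive envelope lines give the roots: for adjacent envelope indices i < j the intersection is x = (a_i − a_j) / (j − i). Reading off the sorted break points: {3, 6}.
Verification: at each break x_0, at least two indices attain the minimum of min_i(a_i + i · x_0).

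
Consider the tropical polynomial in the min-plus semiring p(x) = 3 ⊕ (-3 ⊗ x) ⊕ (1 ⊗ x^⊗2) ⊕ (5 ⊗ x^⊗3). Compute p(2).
p(2) = -1

A tropical monomial a ⊗ x^⊗i evaluates to a + i · x. Evaluating each term at x = 2:
  Term 0 contributes 3 + 0 · 2 = 3
  Term 1 contributes -3 + 1 · 2 = -1
  Term 2 contributes 1 + 2 · 2 = 5
  Term 3 contributes 5 + 3 · 2 = 11
p(2) = ⊕ of these = min[3, -1, 5, 11] = -1.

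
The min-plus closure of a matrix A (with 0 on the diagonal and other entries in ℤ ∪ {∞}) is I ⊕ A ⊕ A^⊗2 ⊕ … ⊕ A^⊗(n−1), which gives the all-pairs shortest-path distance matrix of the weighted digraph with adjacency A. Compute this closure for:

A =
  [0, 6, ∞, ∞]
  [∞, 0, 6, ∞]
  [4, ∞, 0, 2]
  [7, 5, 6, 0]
Closure =
  [0, 6, 12, 14]
  [10, 0, 6, 8]
  [4, 7, 0, 2]
  [7, 5, 6, 0]

This is the Floyd-Warshall all-pairs shortest-path computation. For each intermediate vertex k = 0, 1, …, 3, update dist[i][j] ← min(dist[i][j], dist[i][k] + dist[k][j]). The final matrix gives, for each (i, j), the minimum total weight of any directed path from i to j (possibly empty when i = j).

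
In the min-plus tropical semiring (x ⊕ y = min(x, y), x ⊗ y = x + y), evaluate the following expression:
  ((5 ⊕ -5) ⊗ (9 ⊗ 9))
((5 ⊕ -5) ⊗ (9 ⊗ 9)) = 13

Expand innermost to outermost. Recall ⊕ takes the minimum of its arguments and ⊗ takes their sum. Working out the expression ((5 ⊕ -5) ⊗ (9 ⊗ 9)) gives 13.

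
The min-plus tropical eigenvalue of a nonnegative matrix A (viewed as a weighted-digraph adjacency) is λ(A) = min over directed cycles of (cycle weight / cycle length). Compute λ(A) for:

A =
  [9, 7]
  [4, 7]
λ(A) = 11/2

Enumerate directed cycles and compute their means (weight / length). Sample:
  cycle 0 → 0: weight = 9, length = 1, mean = 9/1 ≈ 9.000
  cycle 1 → 1: weight = 7, length = 1, mean = 7/1 ≈ 7.000
  cycle 0 → 1 → 0: weight = 11, length = 2, mean = 11/2 ≈ 5.500
  cycle 1 → 0 → 1: weight = 11, length = 2, mean = 11/2 ≈ 5.500
Minimum mean = 5.500, attained e.g. along the cycle 0 → 1 → 0 with weight 11 and length 2. So λ(A) = 11/2 = 11/2.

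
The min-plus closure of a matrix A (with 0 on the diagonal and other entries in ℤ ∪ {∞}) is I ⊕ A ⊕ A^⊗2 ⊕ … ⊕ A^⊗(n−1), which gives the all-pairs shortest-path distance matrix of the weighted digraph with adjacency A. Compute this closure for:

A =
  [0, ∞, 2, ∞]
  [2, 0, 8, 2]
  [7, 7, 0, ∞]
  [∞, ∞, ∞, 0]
Closure =
  [0, 9, 2, 11]
  [2, 0, 4, 2]
  [7, 7, 0, 9]
  [∞, ∞, ∞, 0]

This is the Floyd-Warshall all-pairs shortest-path computation. For each intermediate vertex k = 0, 1, …, 3, update dist[i][j] ← min(dist[i][j], dist[i][k] + dist[k][j]). The final matrix gives, for each (i, j), the minimum total weight of any directed path from i to j (possibly empty when i = j).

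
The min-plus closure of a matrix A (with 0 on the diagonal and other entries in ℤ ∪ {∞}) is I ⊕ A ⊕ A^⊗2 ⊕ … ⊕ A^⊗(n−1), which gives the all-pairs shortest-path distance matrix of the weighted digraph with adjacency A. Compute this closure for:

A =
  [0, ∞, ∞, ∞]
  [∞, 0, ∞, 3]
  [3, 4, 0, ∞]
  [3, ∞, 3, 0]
Closure =
  [0, ∞, ∞, ∞]
  [6, 0, 6, 3]
  [3, 4, 0, 7]
  [3, 7, 3, 0]

This is the Floyd-Warshall all-pairs shortest-path computation. For each intermediate vertex k = 0, 1, …, 3, update dist[i][j] ← min(dist[i][j], dist[i][k] + dist[k][j]). The final matrix gives, for each (i, j), the minimum total weight of any directed path from i to j (possibly empty when i = j).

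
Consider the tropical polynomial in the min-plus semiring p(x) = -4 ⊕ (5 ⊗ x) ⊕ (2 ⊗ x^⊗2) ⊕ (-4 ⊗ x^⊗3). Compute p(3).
p(3) = -4

A tropical monomial a ⊗ x^⊗i evaluates to a + i · x. Evaluating each term at x = 3:
  Term 0 contributes -4 + 0 · 3 = -4
  Term 1 contributes 5 + 1 · 3 = 8
  Term 2 contributes 2 + 2 · 3 = 8
  Term 3 contributes -4 + 3 · 3 = 5
p(3) = ⊕ of these = min[-4, 8, 8, 5] = -4.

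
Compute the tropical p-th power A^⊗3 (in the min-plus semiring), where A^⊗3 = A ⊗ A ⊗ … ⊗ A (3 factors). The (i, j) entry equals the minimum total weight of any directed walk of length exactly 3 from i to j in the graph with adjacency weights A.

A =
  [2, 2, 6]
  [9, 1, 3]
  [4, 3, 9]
A^⊗3 =
  [6, 4, 6]
  [8, 3, 5]
  [8, 5, 7]

Each entry (A^⊗3)_ij equals the minimum over all length-3 walks i = v_0 → v_1 → … → v_3 = j of Σ_t A[v_t][v_{t+1}]. For example, for (i, j) = (0, 2) we minimise over 9 possible intermediate vertex sequences; the minimum is 6, attained along the walk 0 → 1 → 1 → 2.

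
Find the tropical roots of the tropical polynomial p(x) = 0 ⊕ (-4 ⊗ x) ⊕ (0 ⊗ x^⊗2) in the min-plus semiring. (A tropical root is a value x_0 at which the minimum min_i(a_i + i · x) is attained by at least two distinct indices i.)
Roots: {-4, 4}

Each tropical root is a break point of the lower envelope of the lines y = a_i + i · x (there are 3 lines, with slopes 0, 1, ..., 2). Only the lines that attain the minimum somewhere contribute to roots; other lines are dominated. Here the surviving (envelope) indices are i = 2, i = 1, i = 0.
Intersections between consecutive envelope lines give the roots: for adjacent envelope indices i < j the intersection is x = (a_i − a_j) / (j − i). Reading off the sorted break points: {-4, 4}.
Verification: at each break x_0, at least two indices attain the minimum of min_i(a_i + i · x_0).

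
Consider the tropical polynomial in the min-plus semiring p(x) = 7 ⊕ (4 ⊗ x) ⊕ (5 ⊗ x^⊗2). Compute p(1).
p(1) = 5

A tropical monomial a ⊗ x^⊗i evaluates to a + i · x. Evaluating each term at x = 1:
  Term 0 contributes 7 + 0 · 1 = 7
  Term 1 contributes 4 + 1 · 1 = 5
  Term 2 contributes 5 + 2 · 1 = 7
p(1) = ⊕ of these = min[7, 5, 7] = 5.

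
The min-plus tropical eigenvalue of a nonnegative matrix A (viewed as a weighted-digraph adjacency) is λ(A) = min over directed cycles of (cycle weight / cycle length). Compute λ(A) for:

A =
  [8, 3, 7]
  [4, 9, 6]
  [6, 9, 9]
λ(A) = 7/2

Enumerate directed cycles and compute their means (weight / length). Sample:
  cycle 0 → 0: weight = 8, length = 1, mean = 8/1 ≈ 8.000
  cycle 1 → 1: weight = 9, length = 1, mean = 9/1 ≈ 9.000
  cycle 2 → 2: weight = 9, length = 1, mean = 9/1 ≈ 9.000
  cycle 0 → 1 → 0: weight = 7, length = 2, mean = 7/2 ≈ 3.500
  cycle 0 → 2 → 0: weight = 13, length = 2, mean = 13/2 ≈ 6.500
  cycle 1 → 0 → 1: weight = 7, length = 2, mean = 7/2 ≈ 3.500
Minimum mean = 3.500, attained e.g. along the cycle 0 → 1 → 0 with weight 7 and length 2. So λ(A) = 7/2 = 7/2.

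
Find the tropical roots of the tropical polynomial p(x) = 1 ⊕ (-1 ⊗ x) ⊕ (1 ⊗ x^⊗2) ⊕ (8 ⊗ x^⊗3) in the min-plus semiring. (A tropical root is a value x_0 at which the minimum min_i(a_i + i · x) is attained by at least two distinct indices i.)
Roots: {-7, -2, 2}

Each tropical root is a break point of the lower envelope of the lines y = a_i + i · x (there are 4 lines, with slopes 0, 1, ..., 3). Only the lines that attain the minimum somewhere contribute to roots; other lines are dominated. Here the surviving (envelope) indices are i = 3, i = 2, i = 1, i = 0.
Intersections between consecutive envelope lines give the roots: for adjacent envelope indices i < j the intersection is x = (a_i − a_j) / (j − i). Reading off the sorted break points: {-7, -2, 2}.
Verification: at each break x_0, at least two indices attain the minimum of min_i(a_i + i · x_0).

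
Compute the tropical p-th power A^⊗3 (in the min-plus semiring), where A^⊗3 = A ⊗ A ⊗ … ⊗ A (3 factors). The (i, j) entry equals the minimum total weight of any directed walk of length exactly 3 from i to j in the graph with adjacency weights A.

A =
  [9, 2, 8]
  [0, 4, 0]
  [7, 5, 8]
A^⊗3 =
  [6, 4, 6]
  [2, 6, 2]
  [9, 7, 9]

Each entry (A^⊗3)_ij equals the minimum over all length-3 walks i = v_0 → v_1 → … → v_3 = j of Σ_t A[v_t][v_{t+1}]. For example, for (i, j) = (0, 2) we minimise over 9 possible intermediate vertex sequences; the minimum is 6, attained along the walk 0 → 1 → 1 → 2.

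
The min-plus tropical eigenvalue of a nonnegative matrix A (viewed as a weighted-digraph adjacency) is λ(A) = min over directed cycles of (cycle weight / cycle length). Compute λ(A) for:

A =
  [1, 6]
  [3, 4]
λ(A) = 1

Enumerate directed cycles and compute their means (weight / length). Sample:
  cycle 0 → 0: weight = 1, length = 1, mean = 1/1 ≈ 1.000
  cycle 1 → 1: weight = 4, length = 1, mean = 4/1 ≈ 4.000
  cycle 0 → 1 → 0: weight = 9, length = 2, mean = 9/2 ≈ 4.500
  cycle 1 → 0 → 1: weight = 9, length = 2, mean = 9/2 ≈ 4.500
Minimum mean = 1.000, attained e.g. along the cycle 0 → 0 with weight 1 and length 1. So λ(A) = 1/1 = 1.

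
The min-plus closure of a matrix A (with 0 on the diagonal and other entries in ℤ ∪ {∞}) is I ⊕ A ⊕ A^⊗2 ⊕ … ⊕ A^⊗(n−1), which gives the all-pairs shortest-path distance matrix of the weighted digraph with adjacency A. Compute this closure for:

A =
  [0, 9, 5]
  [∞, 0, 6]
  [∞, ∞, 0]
Closure =
  [0, 9, 5]
  [∞, 0, 6]
  [∞, ∞, 0]

This is the Floyd-Warshall all-pairs shortest-path computation. For each intermediate vertex k = 0, 1, …, 2, update dist[i][j] ← min(dist[i][j], dist[i][k] + dist[k][j]). The final matrix gives, for each (i, j), the minimum total weight of any directed path from i to j (possibly empty when i = j).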